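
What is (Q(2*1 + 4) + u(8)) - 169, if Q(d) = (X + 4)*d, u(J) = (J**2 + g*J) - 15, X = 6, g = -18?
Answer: -204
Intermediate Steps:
u(J) = -15 + J**2 - 18*J (u(J) = (J**2 - 18*J) - 15 = -15 + J**2 - 18*J)
Q(d) = 10*d (Q(d) = (6 + 4)*d = 10*d)
(Q(2*1 + 4) + u(8)) - 169 = (10*(2*1 + 4) + (-15 + 8**2 - 18*8)) - 169 = (10*(2 + 4) + (-15 + 64 - 144)) - 169 = (10*6 - 95) - 169 = (60 - 95) - 169 = -35 - 169 = -204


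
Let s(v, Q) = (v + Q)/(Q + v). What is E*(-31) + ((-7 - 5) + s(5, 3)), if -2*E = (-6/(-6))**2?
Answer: 9/2 ≈ 4.5000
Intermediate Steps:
s(v, Q) = 1 (s(v, Q) = (Q + v)/(Q + v) = 1)
E = -1/2 (E = -1**2/2 = -(-6*(-1/6))**2/2 = -1/2*1**2 = -1/2*1 = -1/2 ≈ -0.50000)
E*(-31) + ((-7 - 5) + s(5, 3)) = -1/2*(-31) + ((-7 - 5) + 1) = 31/2 + (-12 + 1) = 31/2 - 11 = 9/2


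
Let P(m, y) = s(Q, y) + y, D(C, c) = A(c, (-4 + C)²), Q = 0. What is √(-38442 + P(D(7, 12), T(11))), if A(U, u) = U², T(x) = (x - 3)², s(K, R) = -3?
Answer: I*√38381 ≈ 195.91*I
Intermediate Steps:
T(x) = (-3 + x)²
D(C, c) = c²
P(m, y) = -3 + y
√(-38442 + P(D(7, 12), T(11))) = √(-38442 + (-3 + (-3 + 11)²)) = √(-38442 + (-3 + 8²)) = √(-38442 + (-3 + 64)) = √(-38442 + 61) = √(-38381) = I*√38381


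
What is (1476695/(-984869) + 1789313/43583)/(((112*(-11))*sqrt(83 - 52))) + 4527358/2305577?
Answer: 4527358/2305577 - 424470026703*sqrt(31)/409834013646596 ≈ 1.9579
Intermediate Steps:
(1476695/(-984869) + 1789313/43583)/(((112*(-11))*sqrt(83 - 52))) + 4527358/2305577 = (1476695*(-1/984869) + 1789313*(1/43583))/((-1232*sqrt(31))) + 4527358*(1/2305577) = (-1476695/984869 + 1789313/43583)*(-sqrt(31)/38192) + 4527358/2305577 = 1697880106812*(-sqrt(31)/38192)/42923545627 + 4527358/2305577 = -424470026703*sqrt(31)/409834013646596 + 4527358/2305577 = 4527358/2305577 - 424470026703*sqrt(31)/409834013646596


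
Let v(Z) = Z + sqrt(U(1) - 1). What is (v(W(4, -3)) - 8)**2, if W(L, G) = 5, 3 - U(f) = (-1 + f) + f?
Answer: 4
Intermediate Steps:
U(f) = 4 - 2*f (U(f) = 3 - ((-1 + f) + f) = 3 - (-1 + 2*f) = 3 + (1 - 2*f) = 4 - 2*f)
v(Z) = 1 + Z (v(Z) = Z + sqrt((4 - 2*1) - 1) = Z + sqrt((4 - 2) - 1) = Z + sqrt(2 - 1) = Z + sqrt(1) = Z + 1 = 1 + Z)
(v(W(4, -3)) - 8)**2 = ((1 + 5) - 8)**2 = (6 - 8)**2 = (-2)**2 = 4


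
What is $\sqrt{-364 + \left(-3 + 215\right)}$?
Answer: $2 i \sqrt{38} \approx 12.329 i$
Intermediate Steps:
$\sqrt{-364 + \left(-3 + 215\right)} = \sqrt{-364 + 212} = \sqrt{-152} = 2 i \sqrt{38}$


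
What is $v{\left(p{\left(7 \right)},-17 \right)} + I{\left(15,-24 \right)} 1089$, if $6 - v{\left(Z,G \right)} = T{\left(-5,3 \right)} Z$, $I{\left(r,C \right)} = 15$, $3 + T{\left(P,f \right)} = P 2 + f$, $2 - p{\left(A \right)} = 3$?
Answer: $16331$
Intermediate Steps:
$p{\left(A \right)} = -1$ ($p{\left(A \right)} = 2 - 3 = -1$)
$T{\left(P,f \right)} = -3 + f + 2 P$ ($T{\left(P,f \right)} = -3 + \left(P 2 + f\right) = -3 + \left(2 P + f\right) = -3 + \left(f + 2 P\right) = -3 + f + 2 P$)
$v{\left(Z,G \right)} = 6 + 10 Z$ ($v{\left(Z,G \right)} = 6 - \left(-3 + 3 + 2 \left(-5\right)\right) Z = 6 - \left(-3 + 3 - 10\right) Z = 6 - - 10 Z = 6 + 10 Z$)
$v{\left(p{\left(7 \right)},-17 \right)} + I{\left(15,-24 \right)} 1089 = \left(6 + 10 \left(-1\right)\right) + 15 \cdot 1089 = \left(6 - 10\right) + 16335 = -4 + 16335 = 16331$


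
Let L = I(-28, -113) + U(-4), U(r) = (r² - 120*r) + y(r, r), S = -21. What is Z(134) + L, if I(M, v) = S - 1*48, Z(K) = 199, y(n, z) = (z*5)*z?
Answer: 706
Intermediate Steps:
y(n, z) = 5*z² (y(n, z) = (5*z)*z = 5*z²)
U(r) = -120*r + 6*r² (U(r) = (r² - 120*r) + 5*r² = -120*r + 6*r²)
I(M, v) = -69 (I(M, v) = -21 - 1*48 = -21 - 48 = -69)
L = 507 (L = -69 + 6*(-4)*(-20 - 4) = -69 + 6*(-4)*(-24) = -69 + 576 = 507)
Z(134) + L = 199 + 507 = 706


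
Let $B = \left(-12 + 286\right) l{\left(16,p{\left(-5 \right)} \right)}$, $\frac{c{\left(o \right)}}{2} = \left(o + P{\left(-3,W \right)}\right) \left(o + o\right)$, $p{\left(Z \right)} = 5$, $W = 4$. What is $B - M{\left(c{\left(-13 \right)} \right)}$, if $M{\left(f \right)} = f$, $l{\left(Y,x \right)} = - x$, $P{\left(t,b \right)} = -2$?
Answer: $-2150$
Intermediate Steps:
$c{\left(o \right)} = 4 o \left(-2 + o\right)$ ($c{\left(o \right)} = 2 \left(o - 2\right) \left(o + o\right) = 2 \left(-2 + o\right) 2 o = 2 \cdot 2 o \left(-2 + o\right) = 4 o \left(-2 + o\right)$)
$B = -1370$ ($B = \left(-12 + 286\right) \left(\left(-1\right) 5\right) = 274 \left(-5\right) = -1370$)
$B - M{\left(c{\left(-13 \right)} \right)} = -1370 - 4 \left(-13\right) \left(-2 - 13\right) = -1370 - 4 \left(-13\right) \left(-15\right) = -1370 - 780 = -2150$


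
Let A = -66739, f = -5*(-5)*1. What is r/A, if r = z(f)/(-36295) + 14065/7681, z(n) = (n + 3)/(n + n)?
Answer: -1823160263/66448660322875 ≈ -2.7437e-5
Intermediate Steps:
f = 25 (f = 25*1 = 25)
z(n) = (3 + n)/(2*n) (z(n) = (3 + n)/((2*n)) = (3 + n)*(1/(2*n)) = (3 + n)/(2*n))
r = 1823160263/995649625 (r = ((½)*(3 + 25)/25)/(-36295) + 14065/7681 = ((½)*(1/25)*28)*(-1/36295) + 14065*(1/7681) = (14/25)*(-1/36295) + 14065/7681 = -2/129625 + 14065/7681 = 1823160263/995649625 ≈ 1.8311)
r/A = (1823160263/995649625)/(-66739) = (1823160263/995649625)*(-1/66739) = -1823160263/66448660322875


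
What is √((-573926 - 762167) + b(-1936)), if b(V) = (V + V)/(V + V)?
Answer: 2*I*√334023 ≈ 1155.9*I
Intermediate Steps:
b(V) = 1 (b(V) = (2*V)/((2*V)) = (2*V)*(1/(2*V)) = 1)
√((-573926 - 762167) + b(-1936)) = √((-573926 - 762167) + 1) = √(-1336093 + 1) = √(-1336092) = 2*I*√334023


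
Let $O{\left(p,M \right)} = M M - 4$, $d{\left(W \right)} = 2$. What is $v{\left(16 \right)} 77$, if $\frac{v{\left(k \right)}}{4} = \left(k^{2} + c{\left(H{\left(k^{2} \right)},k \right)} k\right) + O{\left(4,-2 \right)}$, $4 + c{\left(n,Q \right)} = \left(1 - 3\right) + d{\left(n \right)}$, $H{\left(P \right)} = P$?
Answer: $59136$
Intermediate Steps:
$O{\left(p,M \right)} = -4 + M^{2}$ ($O{\left(p,M \right)} = M^{2} - 4 = -4 + M^{2}$)
$c{\left(n,Q \right)} = -4$ ($c{\left(n,Q \right)} = -4 + \left(\left(1 - 3\right) + 2\right) = -4 + \left(-2 + 2\right) = -4 + 0 = -4$)
$v{\left(k \right)} = - 16 k + 4 k^{2}$ ($v{\left(k \right)} = 4 \left(\left(k^{2} - 4 k\right) - \left(4 - \left(-2\right)^{2}\right)\right) = 4 \left(\left(k^{2} - 4 k\right) + \left(-4 + 4\right)\right) = 4 \left(\left(k^{2} - 4 k\right) + 0\right) = 4 \left(k^{2} - 4 k\right) = - 16 k + 4 k^{2}$)
$v{\left(16 \right)} 77 = 4 \cdot 16 \left(-4 + 16\right) 77 = 4 \cdot 16 \cdot 12 \cdot 77 = 768 \cdot 77 = 59136$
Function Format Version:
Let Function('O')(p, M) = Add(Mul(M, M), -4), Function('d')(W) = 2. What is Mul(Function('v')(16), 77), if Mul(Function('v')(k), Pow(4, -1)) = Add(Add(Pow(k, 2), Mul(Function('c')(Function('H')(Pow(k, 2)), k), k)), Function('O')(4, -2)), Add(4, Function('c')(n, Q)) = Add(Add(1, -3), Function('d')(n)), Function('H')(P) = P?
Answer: 59136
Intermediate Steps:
Function('O')(p, M) = Add(-4, Pow(M, 2)) (Function('O')(p, M) = Add(Pow(M, 2), -4) = Add(-4, Pow(M, 2)))
Function('c')(n, Q) = -4 (Function('c')(n, Q) = Add(-4, Add(Add(1, -3), 2)) = Add(-4, Add(-2, 2)) = Add(-4, 0) = -4)
Function('v')(k) = Add(Mul(-16, k), Mul(4, Pow(k, 2))) (Function('v')(k) = Mul(4, Add(Add(Pow(k, 2), Mul(-4, k)), Add(-4, Pow(-2, 2)))) = Mul(4, Add(Add(Pow(k, 2), Mul(-4, k)), Add(-4, 4))) = Mul(4, Add(Add(Pow(k, 2), Mul(-4, k)), 0)) = Mul(4, Add(Pow(k, 2), Mul(-4, k))) = Add(Mul(-16, k), Mul(4, Pow(k, 2))))
Mul(Function('v')(16), 77) = Mul(Mul(4, 16, Add(-4, 16)), 77) = Mul(Mul(4, 16, 12), 77) = Mul(768, 77) = 59136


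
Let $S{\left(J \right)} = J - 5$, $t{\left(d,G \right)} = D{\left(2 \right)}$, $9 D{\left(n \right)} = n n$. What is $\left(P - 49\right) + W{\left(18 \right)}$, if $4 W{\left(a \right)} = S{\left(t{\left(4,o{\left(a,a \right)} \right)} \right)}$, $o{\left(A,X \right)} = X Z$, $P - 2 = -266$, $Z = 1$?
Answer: $- \frac{11309}{36} \approx -314.14$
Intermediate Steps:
$P = -264$ ($P = 2 - 266 = -264$)
$o{\left(A,X \right)} = X$ ($o{\left(A,X \right)} = X 1 = X$)
$D{\left(n \right)} = \frac{n^{2}}{9}$ ($D{\left(n \right)} = \frac{n n}{9} = \frac{n^{2}}{9}$)
$t{\left(d,G \right)} = \frac{4}{9}$ ($t{\left(d,G \right)} = \frac{2^{2}}{9} = \frac{1}{9} \cdot 4 = \frac{4}{9}$)
$S{\left(J \right)} = -5 + J$
$W{\left(a \right)} = - \frac{41}{36}$ ($W{\left(a \right)} = \frac{-5 + \frac{4}{9}}{4} = \frac{1}{4} \left(- \frac{41}{9}\right) = - \frac{41}{36}$)
$\left(P - 49\right) + W{\left(18 \right)} = \left(-264 - 49\right) - \frac{41}{36} = -313 - \frac{41}{36} = - \frac{11309}{36}$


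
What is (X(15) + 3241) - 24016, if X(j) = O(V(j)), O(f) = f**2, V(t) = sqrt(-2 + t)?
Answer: -20762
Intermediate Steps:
X(j) = -2 + j (X(j) = (sqrt(-2 + j))**2 = -2 + j)
(X(15) + 3241) - 24016 = ((-2 + 15) + 3241) - 24016 = (13 + 3241) - 24016 = 3254 - 24016 = -20762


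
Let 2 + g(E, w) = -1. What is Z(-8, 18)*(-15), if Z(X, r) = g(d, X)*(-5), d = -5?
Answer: -225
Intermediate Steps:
g(E, w) = -3 (g(E, w) = -2 - 1 = -3)
Z(X, r) = 15 (Z(X, r) = -3*(-5) = 15)
Z(-8, 18)*(-15) = 15*(-15) = -225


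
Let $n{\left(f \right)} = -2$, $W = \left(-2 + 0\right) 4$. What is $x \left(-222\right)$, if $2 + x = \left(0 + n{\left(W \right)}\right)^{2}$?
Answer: $-444$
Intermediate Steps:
$W = -8$ ($W = \left(-2\right) 4 = -8$)
$x = 2$ ($x = -2 + \left(0 - 2\right)^{2} = -2 + \left(-2\right)^{2} = -2 + 4 = 2$)
$x \left(-222\right) = 2 \left(-222\right) = -444$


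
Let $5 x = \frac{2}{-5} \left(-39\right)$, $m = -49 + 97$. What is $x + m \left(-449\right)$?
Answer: $- \frac{538722}{25} \approx -21549.0$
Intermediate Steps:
$m = 48$
$x = \frac{78}{25}$ ($x = \frac{\frac{2}{-5} \left(-39\right)}{5} = \frac{2 \left(- \frac{1}{5}\right) \left(-39\right)}{5} = \frac{\left(- \frac{2}{5}\right) \left(-39\right)}{5} = \frac{1}{5} \cdot \frac{78}{5} = \frac{78}{25} \approx 3.12$)
$x + m \left(-449\right) = \frac{78}{25} + 48 \left(-449\right) = \frac{78}{25} - 21552 = - \frac{538722}{25}$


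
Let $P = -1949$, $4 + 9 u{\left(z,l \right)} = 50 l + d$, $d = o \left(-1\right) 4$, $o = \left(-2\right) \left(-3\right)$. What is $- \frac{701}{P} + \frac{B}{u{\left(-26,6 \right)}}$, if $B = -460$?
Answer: $- \frac{1969547}{132532} \approx -14.861$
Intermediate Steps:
$o = 6$
$d = -24$ ($d = 6 \left(-1\right) 4 = \left(-6\right) 4 = -24$)
$u{\left(z,l \right)} = - \frac{28}{9} + \frac{50 l}{9}$ ($u{\left(z,l \right)} = - \frac{4}{9} + \frac{50 l - 24}{9} = - \frac{4}{9} + \frac{-24 + 50 l}{9} = - \frac{4}{9} + \left(- \frac{8}{3} + \frac{50 l}{9}\right) = - \frac{28}{9} + \frac{50 l}{9}$)
$- \frac{701}{P} + \frac{B}{u{\left(-26,6 \right)}} = - \frac{701}{-1949} - \frac{460}{- \frac{28}{9} + \frac{50}{9} \cdot 6} = \left(-701\right) \left(- \frac{1}{1949}\right) - \frac{460}{- \frac{28}{9} + \frac{100}{3}} = \frac{701}{1949} - \frac{460}{\frac{272}{9}} = \frac{701}{1949} - \frac{1035}{68} = - \frac{1969547}{132532}$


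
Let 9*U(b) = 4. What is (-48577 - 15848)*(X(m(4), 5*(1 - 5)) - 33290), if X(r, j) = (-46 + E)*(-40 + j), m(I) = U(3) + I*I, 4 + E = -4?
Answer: 1935971250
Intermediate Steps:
U(b) = 4/9 (U(b) = (⅑)*4 = 4/9)
E = -8 (E = -4 - 4 = -8)
m(I) = 4/9 + I² (m(I) = 4/9 + I*I = 4/9 + I²)
X(r, j) = 2160 - 54*j (X(r, j) = (-46 - 8)*(-40 + j) = -54*(-40 + j) = 2160 - 54*j)
(-48577 - 15848)*(X(m(4), 5*(1 - 5)) - 33290) = (-48577 - 15848)*((2160 - 270*(1 - 5)) - 33290) = -64425*((2160 - 270*(-4)) - 33290) = -64425*((2160 - 54*(-20)) - 33290) = -64425*((2160 + 1080) - 33290) = -64425*(3240 - 33290) = -64425*(-30050) = 1935971250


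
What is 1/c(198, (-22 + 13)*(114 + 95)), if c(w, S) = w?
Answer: 1/198 ≈ 0.0050505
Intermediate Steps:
1/c(198, (-22 + 13)*(114 + 95)) = 1/198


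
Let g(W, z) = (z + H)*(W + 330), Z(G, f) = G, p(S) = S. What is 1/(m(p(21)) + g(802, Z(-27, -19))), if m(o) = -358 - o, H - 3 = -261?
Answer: -1/322999 ≈ -3.0960e-6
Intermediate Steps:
H = -258 (H = 3 - 261 = -258)
g(W, z) = (-258 + z)*(330 + W) (g(W, z) = (z - 258)*(W + 330) = (-258 + z)*(330 + W))
1/(m(p(21)) + g(802, Z(-27, -19))) = 1/((-358 - 1*21) + (-85140 - 258*802 + 330*(-27) + 802*(-27))) = 1/((-358 - 21) + (-85140 - 206916 - 8910 - 21654)) = 1/(-379 - 322620) = 1/(-322999) = -1/322999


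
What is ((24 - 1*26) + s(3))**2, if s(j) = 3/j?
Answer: 1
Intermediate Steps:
((24 - 1*26) + s(3))**2 = ((24 - 1*26) + 3/3)**2 = ((24 - 26) + 3*(1/3))**2 = (-2 + 1)**2 = (-1)**2 = 1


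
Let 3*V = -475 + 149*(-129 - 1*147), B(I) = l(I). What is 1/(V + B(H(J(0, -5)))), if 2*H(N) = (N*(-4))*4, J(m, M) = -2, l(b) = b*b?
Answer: -3/40831 ≈ -7.3474e-5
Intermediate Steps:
l(b) = b²
H(N) = -8*N (H(N) = ((N*(-4))*4)/2 = (-4*N*4)/2 = (-16*N)/2 = -8*N)
B(I) = I²
V = -41599/3 (V = (-475 + 149*(-129 - 1*147))/3 = (-475 + 149*(-129 - 147))/3 = (-475 + 149*(-276))/3 = (-475 - 41124)/3 = (⅓)*(-41599) = -41599/3 ≈ -13866.)
1/(V + B(H(J(0, -5)))) = 1/(-41599/3 + (-8*(-2))²) = 1/(-41599/3 + 16²) = 1/(-41599/3 + 256) = 1/(-40831/3) = -3/40831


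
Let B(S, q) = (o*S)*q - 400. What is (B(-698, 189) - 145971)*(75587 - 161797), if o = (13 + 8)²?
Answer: 5028109712330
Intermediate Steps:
o = 441 (o = 21² = 441)
B(S, q) = -400 + 441*S*q (B(S, q) = (441*S)*q - 400 = 441*S*q - 400 = -400 + 441*S*q)
(B(-698, 189) - 145971)*(75587 - 161797) = ((-400 + 441*(-698)*189) - 145971)*(75587 - 161797) = ((-400 - 58177602) - 145971)*(-86210) = (-58178002 - 145971)*(-86210) = -58323973*(-86210) = 5028109712330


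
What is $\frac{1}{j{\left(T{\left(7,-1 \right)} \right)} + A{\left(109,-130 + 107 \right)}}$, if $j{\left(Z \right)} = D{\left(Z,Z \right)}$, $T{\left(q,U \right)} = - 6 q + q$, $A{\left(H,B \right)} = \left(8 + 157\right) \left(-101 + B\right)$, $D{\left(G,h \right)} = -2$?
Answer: $- \frac{1}{20462} \approx -4.8871 \cdot 10^{-5}$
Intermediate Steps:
$A{\left(H,B \right)} = -16665 + 165 B$ ($A{\left(H,B \right)} = 165 \left(-101 + B\right) = -16665 + 165 B$)
$T{\left(q,U \right)} = - 5 q$
$j{\left(Z \right)} = -2$
$\frac{1}{j{\left(T{\left(7,-1 \right)} \right)} + A{\left(109,-130 + 107 \right)}} = \frac{1}{-2 - \left(16665 - 165 \left(-130 + 107\right)\right)} = \frac{1}{-2 + \left(-16665 + 165 \left(-23\right)\right)} = \frac{1}{-2 - 20460} = \frac{1}{-20462} = - \frac{1}{20462}$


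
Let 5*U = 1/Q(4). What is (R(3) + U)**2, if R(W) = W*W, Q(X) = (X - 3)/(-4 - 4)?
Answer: 1369/25 ≈ 54.760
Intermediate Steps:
Q(X) = 3/8 - X/8 (Q(X) = (-3 + X)/(-8) = (-3 + X)*(-1/8) = 3/8 - X/8)
R(W) = W**2
U = -8/5 (U = 1/(5*(3/8 - 1/8*4)) = 1/(5*(3/8 - 1/2)) = 1/(5*(-1/8)) = (1/5)*(-8) = -8/5 ≈ -1.6000)
(R(3) + U)**2 = (3**2 - 8/5)**2 = (9 - 8/5)**2 = (37/5)**2 = 1369/25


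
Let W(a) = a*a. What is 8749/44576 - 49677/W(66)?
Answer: -181357609/16181088 ≈ -11.208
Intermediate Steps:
W(a) = a**2
8749/44576 - 49677/W(66) = 8749/44576 - 49677/(66**2) = 8749*(1/44576) - 49677/4356 = 8749/44576 - 49677*1/4356 = 8749/44576 - 16559/1452 = -181357609/16181088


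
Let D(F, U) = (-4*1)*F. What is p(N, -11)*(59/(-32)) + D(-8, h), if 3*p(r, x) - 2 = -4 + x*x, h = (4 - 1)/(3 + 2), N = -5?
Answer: -3949/96 ≈ -41.135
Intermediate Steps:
h = ⅗ (h = 3/5 = 3*(⅕) = ⅗ ≈ 0.60000)
D(F, U) = -4*F
p(r, x) = -⅔ + x²/3 (p(r, x) = ⅔ + (-4 + x*x)/3 = ⅔ + (-4 + x²)/3 = ⅔ + (-4/3 + x²/3) = -⅔ + x²/3)
p(N, -11)*(59/(-32)) + D(-8, h) = (-⅔ + (⅓)*(-11)²)*(59/(-32)) - 4*(-8) = (-⅔ + (⅓)*121)*(59*(-1/32)) + 32 = (-⅔ + 121/3)*(-59/32) + 32 = (119/3)*(-59/32) + 32 = -7021/96 + 32 = -3949/96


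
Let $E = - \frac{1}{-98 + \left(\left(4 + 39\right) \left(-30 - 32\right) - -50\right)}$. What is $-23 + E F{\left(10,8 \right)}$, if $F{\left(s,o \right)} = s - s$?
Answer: $-23$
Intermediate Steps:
$F{\left(s,o \right)} = 0$
$E = \frac{1}{2714}$ ($E = - \frac{1}{-98 + \left(43 \left(-62\right) + 50\right)} = - \frac{1}{-98 + \left(-2666 + 50\right)} = - \frac{1}{-98 - 2616} = - \frac{1}{-2714} = \left(-1\right) \left(- \frac{1}{2714}\right) = \frac{1}{2714} \approx 0.00036846$)
$-23 + E F{\left(10,8 \right)} = -23 + \frac{1}{2714} \cdot 0 = -23 + 0 = -23$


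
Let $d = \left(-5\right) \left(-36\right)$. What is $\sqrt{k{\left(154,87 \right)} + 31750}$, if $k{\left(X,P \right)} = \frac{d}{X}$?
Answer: $\frac{2 \sqrt{47063170}}{77} \approx 178.19$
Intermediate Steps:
$d = 180$
$k{\left(X,P \right)} = \frac{180}{X}$
$\sqrt{k{\left(154,87 \right)} + 31750} = \sqrt{\frac{180}{154} + 31750} = \sqrt{180 \cdot \frac{1}{154} + 31750} = \sqrt{\frac{90}{77} + 31750} = \sqrt{\frac{2444840}{77}} = \frac{2 \sqrt{47063170}}{77}$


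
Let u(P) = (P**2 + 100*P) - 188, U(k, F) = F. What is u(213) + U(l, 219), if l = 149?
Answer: 66700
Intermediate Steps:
u(P) = -188 + P**2 + 100*P
u(213) + U(l, 219) = (-188 + 213**2 + 100*213) + 219 = (-188 + 45369 + 21300) + 219 = 66481 + 219 = 66700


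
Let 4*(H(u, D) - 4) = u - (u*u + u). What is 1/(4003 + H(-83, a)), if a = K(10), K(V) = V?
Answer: 4/9139 ≈ 0.00043768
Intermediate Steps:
a = 10
H(u, D) = 4 - u²/4 (H(u, D) = 4 + (u - (u*u + u))/4 = 4 + (u - (u² + u))/4 = 4 + (u - (u + u²))/4 = 4 + (u + (-u - u²))/4 = 4 + (-u²)/4 = 4 - u²/4)
1/(4003 + H(-83, a)) = 1/(4003 + (4 - ¼*(-83)²)) = 1/(4003 + (4 - ¼*6889)) = 1/(4003 + (4 - 6889/4)) = 1/(4003 - 6873/4) = 1/(9139/4) = 4/9139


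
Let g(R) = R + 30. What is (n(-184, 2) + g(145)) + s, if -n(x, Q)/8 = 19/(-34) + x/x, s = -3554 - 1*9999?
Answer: -227486/17 ≈ -13382.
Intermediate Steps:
s = -13553 (s = -3554 - 9999 = -13553)
g(R) = 30 + R
n(x, Q) = -60/17 (n(x, Q) = -8*(19/(-34) + x/x) = -8*(19*(-1/34) + 1) = -8*(-19/34 + 1) = -8*15/34 = -60/17)
(n(-184, 2) + g(145)) + s = (-60/17 + (30 + 145)) - 13553 = (-60/17 + 175) - 13553 = 2915/17 - 13553 = -227486/17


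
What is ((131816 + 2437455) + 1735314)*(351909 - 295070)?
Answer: 244668306815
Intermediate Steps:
((131816 + 2437455) + 1735314)*(351909 - 295070) = (2569271 + 1735314)*56839 = 4304585*56839 = 244668306815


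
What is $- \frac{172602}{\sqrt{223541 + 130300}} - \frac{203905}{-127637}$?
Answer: $\frac{203905}{127637} - \frac{57534 \sqrt{353841}}{117947} \approx -288.57$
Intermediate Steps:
$- \frac{172602}{\sqrt{223541 + 130300}} - \frac{203905}{-127637} = - \frac{172602}{\sqrt{353841}} - - \frac{203905}{127637} = - 172602 \frac{\sqrt{353841}}{353841} + \frac{203905}{127637} = - \frac{57534 \sqrt{353841}}{117947} + \frac{203905}{127637} = \frac{203905}{127637} - \frac{57534 \sqrt{353841}}{117947}$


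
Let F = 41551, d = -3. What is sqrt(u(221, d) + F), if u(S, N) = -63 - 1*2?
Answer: sqrt(41486) ≈ 203.68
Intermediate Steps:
u(S, N) = -65 (u(S, N) = -63 - 2 = -65)
sqrt(u(221, d) + F) = sqrt(-65 + 41551) = sqrt(41486)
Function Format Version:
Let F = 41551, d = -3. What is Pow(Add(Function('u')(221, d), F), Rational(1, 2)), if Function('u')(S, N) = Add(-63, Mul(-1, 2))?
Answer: Pow(41486, Rational(1, 2)) ≈ 203.68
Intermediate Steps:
Function('u')(S, N) = -65 (Function('u')(S, N) = Add(-63, -2) = -65)
Pow(Add(Function('u')(221, d), F), Rational(1, 2)) = Pow(Add(-65, 41551), Rational(1, 2)) = Pow(41486, Rational(1, 2))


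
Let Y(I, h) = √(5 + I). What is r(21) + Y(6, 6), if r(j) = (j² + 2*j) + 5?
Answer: 488 + √11 ≈ 491.32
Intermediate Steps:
r(j) = 5 + j² + 2*j
r(21) + Y(6, 6) = (5 + 21² + 2*21) + √(5 + 6) = (5 + 441 + 42) + √11 = 488 + √11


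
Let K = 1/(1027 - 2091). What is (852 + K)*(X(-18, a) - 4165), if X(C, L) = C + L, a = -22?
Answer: -3811946035/1064 ≈ -3.5827e+6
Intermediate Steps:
K = -1/1064 (K = 1/(-1064) = -1/1064 ≈ -0.00093985)
(852 + K)*(X(-18, a) - 4165) = (852 - 1/1064)*((-18 - 22) - 4165) = 906527*(-40 - 4165)/1064 = (906527/1064)*(-4205) = -3811946035/1064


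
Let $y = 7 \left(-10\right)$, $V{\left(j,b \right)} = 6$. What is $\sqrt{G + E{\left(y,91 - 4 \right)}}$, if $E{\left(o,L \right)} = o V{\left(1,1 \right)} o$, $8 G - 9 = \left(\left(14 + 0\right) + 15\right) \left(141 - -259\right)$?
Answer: $\frac{\sqrt{493618}}{4} \approx 175.64$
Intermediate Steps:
$y = -70$
$G = \frac{11609}{8}$ ($G = \frac{9}{8} + \frac{\left(\left(14 + 0\right) + 15\right) \left(141 - -259\right)}{8} = \frac{9}{8} + \frac{\left(14 + 15\right) \left(141 + 259\right)}{8} = \frac{9}{8} + \frac{29 \cdot 400}{8} = \frac{9}{8} + \frac{1}{8} \cdot 11600 = \frac{9}{8} + 1450 = \frac{11609}{8} \approx 1451.1$)
$E{\left(o,L \right)} = 6 o^{2}$ ($E{\left(o,L \right)} = o 6 o = 6 o o = 6 o^{2}$)
$\sqrt{G + E{\left(y,91 - 4 \right)}} = \sqrt{\frac{11609}{8} + 6 \left(-70\right)^{2}} = \sqrt{\frac{11609}{8} + 6 \cdot 4900} = \sqrt{\frac{11609}{8} + 29400} = \sqrt{\frac{246809}{8}} = \frac{\sqrt{493618}}{4}$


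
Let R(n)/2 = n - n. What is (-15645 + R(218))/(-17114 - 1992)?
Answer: 15645/19106 ≈ 0.81885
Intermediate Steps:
R(n) = 0 (R(n) = 2*(n - n) = 2*0 = 0)
(-15645 + R(218))/(-17114 - 1992) = (-15645 + 0)/(-17114 - 1992) = -15645/(-19106) = -15645*(-1/19106) = 15645/19106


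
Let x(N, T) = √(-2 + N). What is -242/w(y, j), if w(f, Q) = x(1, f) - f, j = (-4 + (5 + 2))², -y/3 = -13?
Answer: 4719/761 + 121*I/761 ≈ 6.201 + 0.159*I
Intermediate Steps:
y = 39 (y = -3*(-13) = 39)
j = 9 (j = (-4 + 7)² = 3² = 9)
w(f, Q) = I - f (w(f, Q) = √(-2 + 1) - f = √(-1) - f = I - f)
-242/w(y, j) = -242/(I - 1*39) = -242/(I - 39) = -242*(-39 - I)/1522 = -121*(-39 - I)/761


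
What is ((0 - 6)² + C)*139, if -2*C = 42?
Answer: 2085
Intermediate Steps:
C = -21 (C = -½*42 = -21)
((0 - 6)² + C)*139 = ((0 - 6)² - 21)*139 = ((-6)² - 21)*139 = (36 - 21)*139 = 15*139 = 2085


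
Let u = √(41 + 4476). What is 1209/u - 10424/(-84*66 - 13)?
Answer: 10424/5557 + 1209*√4517/4517 ≈ 19.865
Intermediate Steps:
u = √4517 ≈ 67.209
1209/u - 10424/(-84*66 - 13) = 1209/(√4517) - 10424/(-84*66 - 13) = 1209*(√4517/4517) - 10424/(-5544 - 13) = 1209*√4517/4517 - 10424/(-5557) = 1209*√4517/4517 - 10424*(-1/5557) = 1209*√4517/4517 + 10424/5557 = 10424/5557 + 1209*√4517/4517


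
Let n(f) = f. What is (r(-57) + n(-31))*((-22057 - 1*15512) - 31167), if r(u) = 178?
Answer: -10104192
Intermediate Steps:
(r(-57) + n(-31))*((-22057 - 1*15512) - 31167) = (178 - 31)*((-22057 - 1*15512) - 31167) = 147*((-22057 - 15512) - 31167) = 147*(-37569 - 31167) = 147*(-68736) = -10104192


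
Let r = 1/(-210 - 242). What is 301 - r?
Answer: 136053/452 ≈ 301.00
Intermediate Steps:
r = -1/452 (r = 1/(-452) = -1/452 ≈ -0.0022124)
301 - r = 301 - 1*(-1/452) = 301 + 1/452 = 136053/452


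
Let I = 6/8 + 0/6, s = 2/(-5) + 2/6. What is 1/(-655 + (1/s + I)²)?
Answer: -16/7231 ≈ -0.0022127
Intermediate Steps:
s = -1/15 (s = 2*(-⅕) + 2*(⅙) = -⅖ + ⅓ = -1/15 ≈ -0.066667)
I = ¾ (I = 6*(⅛) + 0*(⅙) = ¾ + 0 = ¾ ≈ 0.75000)
1/(-655 + (1/s + I)²) = 1/(-655 + (1/(-1/15) + ¾)²) = 1/(-655 + (-15 + ¾)²) = 1/(-655 + (-57/4)²) = 1/(-655 + 3249/16) = 1/(-7231/16) = -16/7231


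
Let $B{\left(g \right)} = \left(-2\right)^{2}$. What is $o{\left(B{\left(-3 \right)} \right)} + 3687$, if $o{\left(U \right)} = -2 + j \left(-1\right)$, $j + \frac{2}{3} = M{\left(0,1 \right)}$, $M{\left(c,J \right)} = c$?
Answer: $\frac{11057}{3} \approx 3685.7$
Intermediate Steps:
$B{\left(g \right)} = 4$
$j = - \frac{2}{3}$ ($j = - \frac{2}{3} + 0 = - \frac{2}{3} \approx -0.66667$)
$o{\left(U \right)} = - \frac{4}{3}$ ($o{\left(U \right)} = -2 - - \frac{2}{3} = -2 + \frac{2}{3} = - \frac{4}{3}$)
$o{\left(B{\left(-3 \right)} \right)} + 3687 = - \frac{4}{3} + 3687 = \frac{11057}{3}$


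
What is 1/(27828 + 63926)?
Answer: 1/91754 ≈ 1.0899e-5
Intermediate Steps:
1/(27828 + 63926) = 1/91754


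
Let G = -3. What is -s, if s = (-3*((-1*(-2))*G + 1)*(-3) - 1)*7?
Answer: 322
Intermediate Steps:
s = -322 (s = (-3*(-1*(-2)*(-3) + 1)*(-3) - 1)*7 = (-3*(2*(-3) + 1)*(-3) - 1)*7 = (-3*(-6 + 1)*(-3) - 1)*7 = (-3*(-5)*(-3) - 1)*7 = (15*(-3) - 1)*7 = (-45 - 1)*7 = -46*7 = -322)
-s = -1*(-322) = 322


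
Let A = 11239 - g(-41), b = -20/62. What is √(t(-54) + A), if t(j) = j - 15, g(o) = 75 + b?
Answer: √10662605/31 ≈ 105.33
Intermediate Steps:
b = -10/31 (b = -20*1/62 = -10/31 ≈ -0.32258)
g(o) = 2315/31 (g(o) = 75 - 10/31 = 2315/31)
t(j) = -15 + j
A = 346094/31 (A = 11239 - 1*2315/31 = 11239 - 2315/31 = 346094/31 ≈ 11164.)
√(t(-54) + A) = √((-15 - 54) + 346094/31) = √(-69 + 346094/31) = √(343955/31) = √10662605/31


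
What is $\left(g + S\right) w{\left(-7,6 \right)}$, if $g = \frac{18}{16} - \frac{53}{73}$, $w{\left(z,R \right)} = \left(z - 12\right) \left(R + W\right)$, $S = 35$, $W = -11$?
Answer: $\frac{1963935}{584} \approx 3362.9$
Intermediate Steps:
$w{\left(z,R \right)} = \left(-12 + z\right) \left(-11 + R\right)$ ($w{\left(z,R \right)} = \left(z - 12\right) \left(R - 11\right) = \left(-12 + z\right) \left(-11 + R\right)$)
$g = \frac{233}{584}$ ($g = 18 \cdot \frac{1}{16} - \frac{53}{73} = \frac{9}{8} - \frac{53}{73} = \frac{233}{584} \approx 0.39897$)
$\left(g + S\right) w{\left(-7,6 \right)} = \left(\frac{233}{584} + 35\right) \left(132 - 72 - -77 + 6 \left(-7\right)\right) = \frac{20673 \left(132 - 72 + 77 - 42\right)}{584} = \frac{20673}{584} \cdot 95 = \frac{1963935}{584}$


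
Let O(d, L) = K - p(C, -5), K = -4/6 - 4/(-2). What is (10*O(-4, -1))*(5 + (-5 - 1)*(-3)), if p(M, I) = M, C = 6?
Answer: -3220/3 ≈ -1073.3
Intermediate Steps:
K = 4/3 (K = -4*⅙ - 4*(-½) = -⅔ + 2 = 4/3 ≈ 1.3333)
O(d, L) = -14/3 (O(d, L) = 4/3 - 1*6 = 4/3 - 6 = -14/3)
(10*O(-4, -1))*(5 + (-5 - 1)*(-3)) = (10*(-14/3))*(5 + (-5 - 1)*(-3)) = -140*(5 - 6*(-3))/3 = -140*(5 + 18)/3 = -140/3*23 = -3220/3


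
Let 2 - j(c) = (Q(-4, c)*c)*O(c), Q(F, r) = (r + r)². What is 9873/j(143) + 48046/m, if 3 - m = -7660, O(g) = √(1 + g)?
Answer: 6743753824165/1075593500242 ≈ 6.2698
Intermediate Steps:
Q(F, r) = 4*r² (Q(F, r) = (2*r)² = 4*r²)
m = 7663 (m = 3 - 1*(-7660) = 3 + 7660 = 7663)
j(c) = 2 - 4*c³*√(1 + c) (j(c) = 2 - (4*c²)*c*√(1 + c) = 2 - 4*c³*√(1 + c))
9873/j(143) + 48046/m = 9873/(2 - 4*143³*√(1 + 143)) + 48046/7663 = 9873/(2 - 4*2924207*√144) + 48046*(1/7663) = 9873/(2 - 4*2924207*12) + 48046/7663 = 9873/(2 - 140361936) + 48046/7663 = 9873/(-140361934) + 48046/7663 = 9873*(-1/140361934) + 48046/7663 = -9873/140361934 + 48046/7663 = 6743753824165/1075593500242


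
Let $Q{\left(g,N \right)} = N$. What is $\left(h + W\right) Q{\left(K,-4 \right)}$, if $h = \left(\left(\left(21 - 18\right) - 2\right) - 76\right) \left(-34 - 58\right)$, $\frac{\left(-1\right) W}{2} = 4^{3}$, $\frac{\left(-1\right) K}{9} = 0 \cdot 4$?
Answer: $-27088$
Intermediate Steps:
$K = 0$ ($K = - 9 \cdot 0 \cdot 4 = \left(-9\right) 0 = 0$)
$W = -128$ ($W = - 2 \cdot 4^{3} = \left(-2\right) 64 = -128$)
$h = 6900$ ($h = \left(\left(3 - 2\right) - 76\right) \left(-92\right) = \left(1 - 76\right) \left(-92\right) = \left(-75\right) \left(-92\right) = 6900$)
$\left(h + W\right) Q{\left(K,-4 \right)} = \left(6900 - 128\right) \left(-4\right) = 6772 \left(-4\right) = -27088$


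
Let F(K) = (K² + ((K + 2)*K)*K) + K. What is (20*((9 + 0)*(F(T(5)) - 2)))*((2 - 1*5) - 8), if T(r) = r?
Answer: -401940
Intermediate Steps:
F(K) = K + K² + K²*(2 + K) (F(K) = (K² + ((2 + K)*K)*K) + K = (K² + (K*(2 + K))*K) + K = (K² + K²*(2 + K)) + K = K + K² + K²*(2 + K))
(20*((9 + 0)*(F(T(5)) - 2)))*((2 - 1*5) - 8) = (20*((9 + 0)*(5*(1 + 5² + 3*5) - 2)))*((2 - 1*5) - 8) = (20*(9*(5*(1 + 25 + 15) - 2)))*((2 - 5) - 8) = (20*(9*(5*41 - 2)))*(-3 - 8) = (20*(9*(205 - 2)))*(-11) = (20*(9*203))*(-11) = (20*1827)*(-11) = 36540*(-11) = -401940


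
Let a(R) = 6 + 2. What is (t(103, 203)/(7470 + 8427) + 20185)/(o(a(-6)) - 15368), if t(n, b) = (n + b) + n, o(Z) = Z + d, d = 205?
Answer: -320881354/240919035 ≈ -1.3319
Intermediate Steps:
a(R) = 8
o(Z) = 205 + Z (o(Z) = Z + 205 = 205 + Z)
t(n, b) = b + 2*n (t(n, b) = (b + n) + n = b + 2*n)
(t(103, 203)/(7470 + 8427) + 20185)/(o(a(-6)) - 15368) = ((203 + 2*103)/(7470 + 8427) + 20185)/((205 + 8) - 15368) = ((203 + 206)/15897 + 20185)/(213 - 15368) = (409*(1/15897) + 20185)/(-15155) = (409/15897 + 20185)*(-1/15155) = (320881354/15897)*(-1/15155) = -320881354/240919035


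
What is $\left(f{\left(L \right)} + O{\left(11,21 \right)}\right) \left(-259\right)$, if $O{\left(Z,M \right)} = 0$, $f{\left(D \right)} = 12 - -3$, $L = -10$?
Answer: $-3885$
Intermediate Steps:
$f{\left(D \right)} = 15$ ($f{\left(D \right)} = 12 + 3 = 15$)
$\left(f{\left(L \right)} + O{\left(11,21 \right)}\right) \left(-259\right) = \left(15 + 0\right) \left(-259\right) = 15 \left(-259\right) = -3885$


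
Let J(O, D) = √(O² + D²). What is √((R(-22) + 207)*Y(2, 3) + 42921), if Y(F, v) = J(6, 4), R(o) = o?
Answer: √(42921 + 370*√13) ≈ 210.37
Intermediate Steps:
J(O, D) = √(D² + O²)
Y(F, v) = 2*√13 (Y(F, v) = √(4² + 6²) = √(16 + 36) = √52 = 2*√13)
√((R(-22) + 207)*Y(2, 3) + 42921) = √((-22 + 207)*(2*√13) + 42921) = √(185*(2*√13) + 42921) = √(370*√13 + 42921) = √(42921 + 370*√13)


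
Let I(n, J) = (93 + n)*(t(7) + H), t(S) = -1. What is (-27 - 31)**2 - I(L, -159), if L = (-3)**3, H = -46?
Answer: 6466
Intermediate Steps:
L = -27
I(n, J) = -4371 - 47*n (I(n, J) = (93 + n)*(-1 - 46) = (93 + n)*(-47) = -4371 - 47*n)
(-27 - 31)**2 - I(L, -159) = (-27 - 31)**2 - (-4371 - 47*(-27)) = (-58)**2 - (-4371 + 1269) = 3364 - 1*(-3102) = 3364 + 3102 = 6466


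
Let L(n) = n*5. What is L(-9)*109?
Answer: -4905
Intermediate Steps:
L(n) = 5*n
L(-9)*109 = (5*(-9))*109 = -45*109 = -4905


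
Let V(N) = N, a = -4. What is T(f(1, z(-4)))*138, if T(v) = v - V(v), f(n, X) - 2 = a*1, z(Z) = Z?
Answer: 0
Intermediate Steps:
f(n, X) = -2 (f(n, X) = 2 - 4*1 = 2 - 4 = -2)
T(v) = 0 (T(v) = v - v = 0)
T(f(1, z(-4)))*138 = 0*138 = 0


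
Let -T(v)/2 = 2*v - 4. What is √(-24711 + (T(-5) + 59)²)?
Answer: I*√17142 ≈ 130.93*I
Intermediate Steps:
T(v) = 8 - 4*v (T(v) = -2*(2*v - 4) = -2*(-4 + 2*v) = 8 - 4*v)
√(-24711 + (T(-5) + 59)²) = √(-24711 + ((8 - 4*(-5)) + 59)²) = √(-24711 + ((8 + 20) + 59)²) = √(-24711 + (28 + 59)²) = √(-24711 + 87²) = √(-24711 + 7569) = √(-17142) = I*√17142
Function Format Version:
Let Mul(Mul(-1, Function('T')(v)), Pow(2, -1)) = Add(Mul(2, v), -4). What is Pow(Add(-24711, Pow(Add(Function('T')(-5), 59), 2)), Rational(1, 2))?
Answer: Mul(I, Pow(17142, Rational(1, 2))) ≈ Mul(130.93, I)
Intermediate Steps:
Function('T')(v) = Add(8, Mul(-4, v)) (Function('T')(v) = Mul(-2, Add(Mul(2, v), -4)) = Mul(-2, Add(-4, Mul(2, v))) = Add(8, Mul(-4, v)))
Pow(Add(-24711, Pow(Add(Function('T')(-5), 59), 2)), Rational(1, 2)) = Pow(Add(-24711, Pow(Add(Add(8, Mul(-4, -5)), 59), 2)), Rational(1, 2)) = Pow(Add(-24711, Pow(Add(Add(8, 20), 59), 2)), Rational(1, 2)) = Pow(Add(-24711, Pow(Add(28, 59), 2)), Rational(1, 2)) = Pow(Add(-24711, Pow(87, 2)), Rational(1, 2)) = Pow(Add(-24711, 7569), Rational(1, 2)) = Pow(-17142, Rational(1, 2)) = Mul(I, Pow(17142, Rational(1, 2)))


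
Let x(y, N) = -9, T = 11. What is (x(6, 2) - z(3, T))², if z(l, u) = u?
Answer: 400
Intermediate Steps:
(x(6, 2) - z(3, T))² = (-9 - 1*11)² = (-9 - 11)² = (-20)² = 400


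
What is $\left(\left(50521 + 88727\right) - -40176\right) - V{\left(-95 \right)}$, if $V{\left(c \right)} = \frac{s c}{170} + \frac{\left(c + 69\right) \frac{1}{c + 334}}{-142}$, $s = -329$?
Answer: $\frac{103411885443}{576946} \approx 1.7924 \cdot 10^{5}$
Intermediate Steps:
$V{\left(c \right)} = - \frac{329 c}{170} - \frac{69 + c}{142 \left(334 + c\right)}$ ($V{\left(c \right)} = \frac{\left(-329\right) c}{170} + \frac{\left(c + 69\right) \frac{1}{c + 334}}{-142} = - 329 c \frac{1}{170} + \frac{69 + c}{334 + c} \left(- \frac{1}{142}\right) = - \frac{329 c}{170} + \frac{69 + c}{334 + c} \left(- \frac{1}{142}\right) = - \frac{329 c}{170} - \frac{69 + c}{142 \left(334 + c\right)}$)
$\left(\left(50521 + 88727\right) - -40176\right) - V{\left(-95 \right)} = \left(\left(50521 + 88727\right) - -40176\right) - \frac{-5865 - -741189145 - 23359 \left(-95\right)^{2}}{12070 \left(334 - 95\right)} = \left(139248 + 40176\right) - \frac{-5865 + 741189145 - 210814975}{12070 \cdot 239} = 179424 - \frac{1}{12070} \cdot \frac{1}{239} \left(-5865 + 741189145 - 210814975\right) = 179424 - \frac{1}{12070} \cdot \frac{1}{239} \cdot 530368305 = 179424 - \frac{106073661}{576946} = \frac{103411885443}{576946}$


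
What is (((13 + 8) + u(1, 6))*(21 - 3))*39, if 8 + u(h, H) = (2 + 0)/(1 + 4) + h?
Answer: 50544/5 ≈ 10109.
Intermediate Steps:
u(h, H) = -38/5 + h (u(h, H) = -8 + ((2 + 0)/(1 + 4) + h) = -8 + (2/5 + h) = -8 + (2*(⅕) + h) = -8 + (⅖ + h) = -38/5 + h)
(((13 + 8) + u(1, 6))*(21 - 3))*39 = (((13 + 8) + (-38/5 + 1))*(21 - 3))*39 = ((21 - 33/5)*18)*39 = ((72/5)*18)*39 = (1296/5)*39 = 50544/5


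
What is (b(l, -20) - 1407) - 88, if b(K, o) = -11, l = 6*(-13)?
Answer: -1506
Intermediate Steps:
l = -78
(b(l, -20) - 1407) - 88 = (-11 - 1407) - 88 = -1418 - 88 = -1506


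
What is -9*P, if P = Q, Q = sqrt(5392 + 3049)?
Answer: -9*sqrt(8441) ≈ -826.87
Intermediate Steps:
Q = sqrt(8441) ≈ 91.875
P = sqrt(8441) ≈ 91.875
-9*P = -9*sqrt(8441)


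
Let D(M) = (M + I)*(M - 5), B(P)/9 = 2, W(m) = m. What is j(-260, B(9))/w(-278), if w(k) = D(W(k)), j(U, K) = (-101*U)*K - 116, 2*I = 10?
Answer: 472564/77259 ≈ 6.1166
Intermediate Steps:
I = 5 (I = (½)*10 = 5)
B(P) = 18 (B(P) = 9*2 = 18)
j(U, K) = -116 - 101*K*U (j(U, K) = -101*K*U - 116 = -116 - 101*K*U)
D(M) = (-5 + M)*(5 + M) (D(M) = (M + 5)*(M - 5) = (5 + M)*(-5 + M) = (-5 + M)*(5 + M))
w(k) = -25 + k²
j(-260, B(9))/w(-278) = (-116 - 101*18*(-260))/(-25 + (-278)²) = (-116 + 472680)/(-25 + 77284) = 472564/77259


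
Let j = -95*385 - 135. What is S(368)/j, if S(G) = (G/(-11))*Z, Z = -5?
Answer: -184/40381 ≈ -0.0045566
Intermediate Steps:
S(G) = 5*G/11 (S(G) = (G/(-11))*(-5) = (G*(-1/11))*(-5) = -G/11*(-5) = 5*G/11)
j = -36710 (j = -36575 - 135 = -36710)
S(368)/j = ((5/11)*368)/(-36710) = (1840/11)*(-1/36710) = -184/40381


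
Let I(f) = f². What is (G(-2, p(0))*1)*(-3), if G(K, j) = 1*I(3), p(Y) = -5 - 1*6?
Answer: -27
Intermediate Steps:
p(Y) = -11 (p(Y) = -5 - 6 = -11)
G(K, j) = 9 (G(K, j) = 1*3² = 1*9 = 9)
(G(-2, p(0))*1)*(-3) = (9*1)*(-3) = 9*(-3) = -27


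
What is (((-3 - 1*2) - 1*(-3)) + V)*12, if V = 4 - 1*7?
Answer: -60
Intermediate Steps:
V = -3 (V = 4 - 7 = -3)
(((-3 - 1*2) - 1*(-3)) + V)*12 = (((-3 - 1*2) - 1*(-3)) - 3)*12 = (((-3 - 2) + 3) - 3)*12 = ((-5 + 3) - 3)*12 = (-2 - 3)*12 = -5*12 = -60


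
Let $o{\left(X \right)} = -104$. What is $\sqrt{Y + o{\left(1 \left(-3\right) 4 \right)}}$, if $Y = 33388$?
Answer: $2 \sqrt{8321} \approx 182.44$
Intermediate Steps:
$\sqrt{Y + o{\left(1 \left(-3\right) 4 \right)}} = \sqrt{33388 - 104} = \sqrt{33284} = 2 \sqrt{8321}$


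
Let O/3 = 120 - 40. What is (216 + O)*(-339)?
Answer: -154584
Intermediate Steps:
O = 240 (O = 3*(120 - 40) = 3*80 = 240)
(216 + O)*(-339) = (216 + 240)*(-339) = 456*(-339) = -154584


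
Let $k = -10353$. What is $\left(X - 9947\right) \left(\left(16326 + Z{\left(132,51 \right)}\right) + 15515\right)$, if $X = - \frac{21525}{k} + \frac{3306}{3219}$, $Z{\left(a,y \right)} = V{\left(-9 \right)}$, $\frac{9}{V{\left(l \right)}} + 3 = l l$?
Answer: $- \frac{75082158331796}{237133} \approx -3.1662 \cdot 10^{8}$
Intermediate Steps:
$V{\left(l \right)} = \frac{9}{-3 + l^{2}}$ ($V{\left(l \right)} = \frac{9}{-3 + l l} = \frac{9}{-3 + l^{2}}$)
$Z{\left(a,y \right)} = \frac{3}{26}$ ($Z{\left(a,y \right)} = \frac{9}{-3 + \left(-9\right)^{2}} = \frac{9}{-3 + 81} = \frac{9}{78} = 9 \cdot \frac{1}{78} = \frac{3}{26}$)
$X = \frac{56659}{18241}$ ($X = - \frac{21525}{-10353} + \frac{3306}{3219} = \left(-21525\right) \left(- \frac{1}{10353}\right) + 3306 \cdot \frac{1}{3219} = \frac{1025}{493} + \frac{38}{37} = \frac{56659}{18241} \approx 3.1061$)
$\left(X - 9947\right) \left(\left(16326 + Z{\left(132,51 \right)}\right) + 15515\right) = \left(\frac{56659}{18241} - 9947\right) \left(\left(16326 + \frac{3}{26}\right) + 15515\right) = - \frac{181386568 \left(\frac{424479}{26} + 15515\right)}{18241} = \left(- \frac{181386568}{18241}\right) \frac{827869}{26} = - \frac{75082158331796}{237133}$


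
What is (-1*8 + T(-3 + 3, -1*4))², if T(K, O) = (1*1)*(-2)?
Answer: 100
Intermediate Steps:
T(K, O) = -2 (T(K, O) = 1*(-2) = -2)
(-1*8 + T(-3 + 3, -1*4))² = (-1*8 - 2)² = (-8 - 2)² = (-10)² = 100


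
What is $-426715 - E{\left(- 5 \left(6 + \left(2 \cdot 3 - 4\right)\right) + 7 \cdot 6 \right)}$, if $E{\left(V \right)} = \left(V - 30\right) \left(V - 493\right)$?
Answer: $-440463$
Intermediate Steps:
$E{\left(V \right)} = \left(-493 + V\right) \left(-30 + V\right)$ ($E{\left(V \right)} = \left(-30 + V\right) \left(-493 + V\right) = \left(-493 + V\right) \left(-30 + V\right)$)
$-426715 - E{\left(- 5 \left(6 + \left(2 \cdot 3 - 4\right)\right) + 7 \cdot 6 \right)} = -426715 - \left(14790 + \left(- 5 \left(6 + \left(2 \cdot 3 - 4\right)\right) + 7 \cdot 6\right)^{2} - 523 \left(- 5 \left(6 + \left(2 \cdot 3 - 4\right)\right) + 7 \cdot 6\right)\right) = -426715 - \left(14790 + \left(- 5 \left(6 + \left(6 - 4\right)\right) + 42\right)^{2} - 523 \left(- 5 \left(6 + \left(6 - 4\right)\right) + 42\right)\right) = -426715 - \left(14790 + \left(- 5 \left(6 + 2\right) + 42\right)^{2} - 523 \left(- 5 \left(6 + 2\right) + 42\right)\right) = -426715 - \left(14790 + \left(\left(-5\right) 8 + 42\right)^{2} - 523 \left(\left(-5\right) 8 + 42\right)\right) = -426715 - \left(14790 + \left(-40 + 42\right)^{2} - 523 \left(-40 + 42\right)\right) = -426715 - \left(14790 + 2^{2} - 1046\right) = -426715 - \left(14790 + 4 - 1046\right) = -426715 - 13748 = -440463$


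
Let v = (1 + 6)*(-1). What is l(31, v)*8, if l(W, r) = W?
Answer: 248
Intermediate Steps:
v = -7 (v = 7*(-1) = -7)
l(31, v)*8 = 31*8 = 248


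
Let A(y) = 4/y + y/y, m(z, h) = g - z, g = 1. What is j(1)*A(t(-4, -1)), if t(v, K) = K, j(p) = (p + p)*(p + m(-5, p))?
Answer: -42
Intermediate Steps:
m(z, h) = 1 - z
j(p) = 2*p*(6 + p) (j(p) = (p + p)*(p + (1 - 1*(-5))) = (2*p)*(p + (1 + 5)) = (2*p)*(p + 6) = (2*p)*(6 + p) = 2*p*(6 + p))
A(y) = 1 + 4/y (A(y) = 4/y + 1 = 1 + 4/y)
j(1)*A(t(-4, -1)) = (2*1*(6 + 1))*((4 - 1)/(-1)) = (2*1*7)*(-1*3) = 14*(-3) = -42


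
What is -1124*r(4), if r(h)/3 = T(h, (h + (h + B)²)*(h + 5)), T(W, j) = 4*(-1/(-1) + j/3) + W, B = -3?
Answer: -229296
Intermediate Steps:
T(W, j) = 4 + W + 4*j/3 (T(W, j) = 4*(-1*(-1) + j*(⅓)) + W = 4*(1 + j/3) + W = (4 + 4*j/3) + W = 4 + W + 4*j/3)
r(h) = 12 + 3*h + 4*(5 + h)*(h + (-3 + h)²) (r(h) = 3*(4 + h + 4*((h + (h - 3)²)*(h + 5))/3) = 3*(4 + h + 4*((h + (-3 + h)²)*(5 + h))/3) = 3*(4 + h + 4*((5 + h)*(h + (-3 + h)²))/3) = 3*(4 + h + 4*(5 + h)*(h + (-3 + h)²)/3) = 12 + 3*h + 4*(5 + h)*(h + (-3 + h)²))
-1124*r(4) = -1124*(192 - 61*4 + 4*4³) = -1124*(192 - 244 + 4*64) = -1124*(192 - 244 + 256) = -1124*204 = -229296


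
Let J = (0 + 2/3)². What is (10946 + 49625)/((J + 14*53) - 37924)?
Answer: -545139/334634 ≈ -1.6291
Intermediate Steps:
J = 4/9 (J = (0 + 2*(⅓))² = (0 + ⅔)² = (⅔)² = 4/9 ≈ 0.44444)
(10946 + 49625)/((J + 14*53) - 37924) = (10946 + 49625)/((4/9 + 14*53) - 37924) = 60571/((4/9 + 742) - 37924) = 60571/(6682/9 - 37924) = 60571/(-334634/9) = 60571*(-9/334634) = -545139/334634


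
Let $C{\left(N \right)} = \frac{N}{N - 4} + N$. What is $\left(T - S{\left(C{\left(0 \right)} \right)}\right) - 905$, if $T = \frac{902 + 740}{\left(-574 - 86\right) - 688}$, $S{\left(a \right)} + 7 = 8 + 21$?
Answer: $- \frac{625619}{674} \approx -928.22$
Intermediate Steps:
$C{\left(N \right)} = N + \frac{N}{-4 + N}$ ($C{\left(N \right)} = \frac{N}{-4 + N} + N = N + \frac{N}{-4 + N}$)
$S{\left(a \right)} = 22$ ($S{\left(a \right)} = -7 + \left(8 + 21\right) = -7 + 29 = 22$)
$T = - \frac{821}{674}$ ($T = \frac{1642}{-660 - 688} = \frac{1642}{-1348} = 1642 \left(- \frac{1}{1348}\right) = - \frac{821}{674} \approx -1.2181$)
$\left(T - S{\left(C{\left(0 \right)} \right)}\right) - 905 = \left(- \frac{821}{674} - 22\right) - 905 = - \frac{15649}{674} - 905 = - \frac{625619}{674}$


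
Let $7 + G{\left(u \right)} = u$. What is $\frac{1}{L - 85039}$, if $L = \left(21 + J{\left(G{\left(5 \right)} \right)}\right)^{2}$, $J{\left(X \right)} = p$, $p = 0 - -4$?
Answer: $- \frac{1}{84414} \approx -1.1846 \cdot 10^{-5}$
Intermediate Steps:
$p = 4$ ($p = 0 + 4 = 4$)
$G{\left(u \right)} = -7 + u$
$J{\left(X \right)} = 4$
$L = 625$ ($L = \left(21 + 4\right)^{2} = 25^{2} = 625$)
$\frac{1}{L - 85039} = \frac{1}{625 - 85039} = \frac{1}{-84414} = - \frac{1}{84414}$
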